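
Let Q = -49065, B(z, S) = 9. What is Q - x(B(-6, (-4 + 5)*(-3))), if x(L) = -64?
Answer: -49001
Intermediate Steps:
Q - x(B(-6, (-4 + 5)*(-3))) = -49065 - 1*(-64) = -49065 + 64 = -49001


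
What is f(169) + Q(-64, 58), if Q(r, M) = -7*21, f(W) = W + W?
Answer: 191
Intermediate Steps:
f(W) = 2*W
Q(r, M) = -147
f(169) + Q(-64, 58) = 2*169 - 147 = 338 - 147 = 191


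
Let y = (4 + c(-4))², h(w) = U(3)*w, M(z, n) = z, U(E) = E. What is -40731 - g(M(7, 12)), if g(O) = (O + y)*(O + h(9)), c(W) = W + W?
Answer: -41513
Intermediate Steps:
c(W) = 2*W
h(w) = 3*w
y = 16 (y = (4 + 2*(-4))² = (4 - 8)² = (-4)² = 16)
g(O) = (16 + O)*(27 + O) (g(O) = (O + 16)*(O + 3*9) = (16 + O)*(O + 27) = (16 + O)*(27 + O))
-40731 - g(M(7, 12)) = -40731 - (432 + 7² + 43*7) = -40731 - (432 + 49 + 301) = -40731 - 1*782 = -40731 - 782 = -41513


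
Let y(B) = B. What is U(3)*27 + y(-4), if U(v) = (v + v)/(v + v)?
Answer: 23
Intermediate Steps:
U(v) = 1 (U(v) = (2*v)/((2*v)) = (2*v)*(1/(2*v)) = 1)
U(3)*27 + y(-4) = 1*27 - 4 = 27 - 4 = 23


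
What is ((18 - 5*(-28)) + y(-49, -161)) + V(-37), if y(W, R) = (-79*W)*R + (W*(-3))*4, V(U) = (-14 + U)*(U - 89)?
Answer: -616059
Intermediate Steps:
V(U) = (-89 + U)*(-14 + U) (V(U) = (-14 + U)*(-89 + U) = (-89 + U)*(-14 + U))
y(W, R) = -12*W - 79*R*W (y(W, R) = -79*R*W - 3*W*4 = -79*R*W - 12*W = -12*W - 79*R*W)
((18 - 5*(-28)) + y(-49, -161)) + V(-37) = ((18 - 5*(-28)) - 1*(-49)*(12 + 79*(-161))) + (1246 + (-37)² - 103*(-37)) = ((18 + 140) - 1*(-49)*(12 - 12719)) + (1246 + 1369 + 3811) = (158 - 1*(-49)*(-12707)) + 6426 = (158 - 622643) + 6426 = -622485 + 6426 = -616059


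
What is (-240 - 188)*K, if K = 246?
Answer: -105288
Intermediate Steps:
(-240 - 188)*K = (-240 - 188)*246 = -428*246 = -105288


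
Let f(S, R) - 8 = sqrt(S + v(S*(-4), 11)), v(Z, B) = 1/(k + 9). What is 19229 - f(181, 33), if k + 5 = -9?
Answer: 19221 - 2*sqrt(1130)/5 ≈ 19208.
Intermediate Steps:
k = -14 (k = -5 - 9 = -14)
v(Z, B) = -1/5 (v(Z, B) = 1/(-14 + 9) = 1/(-5) = -1/5)
f(S, R) = 8 + sqrt(-1/5 + S) (f(S, R) = 8 + sqrt(S - 1/5) = 8 + sqrt(-1/5 + S))
19229 - f(181, 33) = 19229 - (8 + sqrt(-5 + 25*181)/5) = 19229 - (8 + sqrt(-5 + 4525)/5) = 19229 - (8 + sqrt(4520)/5) = 19229 - (8 + (2*sqrt(1130))/5) = 19229 - (8 + 2*sqrt(1130)/5) = 19229 + (-8 - 2*sqrt(1130)/5) = 19221 - 2*sqrt(1130)/5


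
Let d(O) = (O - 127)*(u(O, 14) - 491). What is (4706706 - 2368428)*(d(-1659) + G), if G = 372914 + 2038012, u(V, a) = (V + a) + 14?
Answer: 14499236311404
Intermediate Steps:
u(V, a) = 14 + V + a
G = 2410926
d(O) = (-463 + O)*(-127 + O) (d(O) = (O - 127)*((14 + O + 14) - 491) = (-127 + O)*((28 + O) - 491) = (-127 + O)*(-463 + O) = (-463 + O)*(-127 + O))
(4706706 - 2368428)*(d(-1659) + G) = (4706706 - 2368428)*((58801 + (-1659)² - 590*(-1659)) + 2410926) = 2338278*((58801 + 2752281 + 978810) + 2410926) = 2338278*(3789892 + 2410926) = 2338278*6200818 = 14499236311404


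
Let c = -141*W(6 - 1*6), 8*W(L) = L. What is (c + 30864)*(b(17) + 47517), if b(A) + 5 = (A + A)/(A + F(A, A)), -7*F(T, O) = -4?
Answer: 60125273632/41 ≈ 1.4665e+9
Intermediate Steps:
F(T, O) = 4/7 (F(T, O) = -⅐*(-4) = 4/7)
W(L) = L/8
b(A) = -5 + 2*A/(4/7 + A) (b(A) = -5 + (A + A)/(A + 4/7) = -5 + (2*A)/(4/7 + A) = -5 + 2*A/(4/7 + A))
c = 0 (c = -141*(6 - 1*6)/8 = -141*(6 - 6)/8 = -141*0/8 = -141*0 = 0)
(c + 30864)*(b(17) + 47517) = (0 + 30864)*((-20 - 21*17)/(4 + 7*17) + 47517) = 30864*((-20 - 357)/(4 + 119) + 47517) = 30864*(-377/123 + 47517) = 30864*(5844214/123) = 60125273632/41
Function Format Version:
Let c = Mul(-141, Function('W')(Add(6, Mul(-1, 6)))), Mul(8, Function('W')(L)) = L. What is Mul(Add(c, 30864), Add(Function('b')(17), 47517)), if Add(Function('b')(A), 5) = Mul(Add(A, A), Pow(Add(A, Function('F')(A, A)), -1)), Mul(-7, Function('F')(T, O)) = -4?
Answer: Rational(60125273632, 41) ≈ 1.4665e+9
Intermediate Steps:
Function('F')(T, O) = Rational(4, 7) (Function('F')(T, O) = Mul(Rational(-1, 7), -4) = Rational(4, 7))
Function('W')(L) = Mul(Rational(1, 8), L)
Function('b')(A) = Add(-5, Mul(2, A, Pow(Add(Rational(4, 7), A), -1))) (Function('b')(A) = Add(-5, Mul(Add(A, A), Pow(Add(A, Rational(4, 7)), -1))) = Add(-5, Mul(Mul(2, A), Pow(Add(Rational(4, 7), A), -1))) = Add(-5, Mul(2, A, Pow(Add(Rational(4, 7), A), -1))))
c = 0 (c = Mul(-141, Mul(Rational(1, 8), Add(6, Mul(-1, 6)))) = Mul(-141, Mul(Rational(1, 8), Add(6, -6))) = Mul(-141, Mul(Rational(1, 8), 0)) = Mul(-141, 0) = 0)
Mul(Add(c, 30864), Add(Function('b')(17), 47517)) = Mul(Add(0, 30864), Add(Mul(Pow(Add(4, Mul(7, 17)), -1), Add(-20, Mul(-21, 17))), 47517)) = Mul(30864, Add(Mul(Pow(Add(4, 119), -1), Add(-20, -357)), 47517)) = Mul(30864, Add(Mul(Pow(123, -1), -377), 47517)) = Mul(30864, Add(Mul(Rational(1, 123), -377), 47517)) = Mul(30864, Add(Rational(-377, 123), 47517)) = Mul(30864, Rational(5844214, 123)) = Rational(60125273632, 41)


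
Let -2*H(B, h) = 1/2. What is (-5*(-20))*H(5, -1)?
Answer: -25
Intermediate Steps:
H(B, h) = -1/4 (H(B, h) = -1/2/2 = -1/2*1/2 = -1/4)
(-5*(-20))*H(5, -1) = -5*(-20)*(-1/4) = 100*(-1/4) = -25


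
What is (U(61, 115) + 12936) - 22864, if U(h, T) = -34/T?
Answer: -1141754/115 ≈ -9928.3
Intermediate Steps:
(U(61, 115) + 12936) - 22864 = (-34/115 + 12936) - 22864 = 1487606/115 - 22864 = -1141754/115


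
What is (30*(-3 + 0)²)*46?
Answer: 12420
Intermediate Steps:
(30*(-3 + 0)²)*46 = (30*(-3)²)*46 = (30*9)*46 = 270*46 = 12420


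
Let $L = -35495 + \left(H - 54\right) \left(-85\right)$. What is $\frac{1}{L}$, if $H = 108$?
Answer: $- \frac{1}{40085} \approx -2.4947 \cdot 10^{-5}$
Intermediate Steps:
$L = -40085$ ($L = -35495 + \left(108 - 54\right) \left(-85\right) = -35495 + 54 \left(-85\right) = -35495 - 4590 = -40085$)
$\frac{1}{L} = \frac{1}{-40085} = - \frac{1}{40085}$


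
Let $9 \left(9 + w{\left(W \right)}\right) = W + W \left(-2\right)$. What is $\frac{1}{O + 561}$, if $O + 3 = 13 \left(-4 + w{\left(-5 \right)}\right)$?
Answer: $\frac{9}{3566} \approx 0.0025238$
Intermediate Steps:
$w{\left(W \right)} = -9 - \frac{W}{9}$ ($w{\left(W \right)} = -9 + \frac{W + W \left(-2\right)}{9} = -9 + \frac{W - 2 W}{9} = -9 + \frac{\left(-1\right) W}{9} = -9 - \frac{W}{9}$)
$O = - \frac{1483}{9}$ ($O = -3 + 13 \left(-4 - \frac{76}{9}\right) = -3 + 13 \left(- \frac{112}{9}\right) = -3 - \frac{1456}{9} = - \frac{1483}{9} \approx -164.78$)
$\frac{1}{O + 561} = \frac{1}{- \frac{1483}{9} + 561} = \frac{1}{\frac{3566}{9}} = \frac{9}{3566}$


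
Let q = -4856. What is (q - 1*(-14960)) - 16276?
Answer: -6172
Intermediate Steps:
(q - 1*(-14960)) - 16276 = (-4856 - 1*(-14960)) - 16276 = (-4856 + 14960) - 16276 = 10104 - 16276 = -6172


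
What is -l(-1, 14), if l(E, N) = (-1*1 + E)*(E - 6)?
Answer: -14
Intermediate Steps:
l(E, N) = (-1 + E)*(-6 + E)
-l(-1, 14) = -(6 + (-1)² - 7*(-1)) = -(6 + 1 + 7) = -1*14 = -14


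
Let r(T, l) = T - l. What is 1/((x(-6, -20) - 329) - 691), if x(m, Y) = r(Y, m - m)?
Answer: -1/1040 ≈ -0.00096154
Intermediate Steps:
x(m, Y) = Y (x(m, Y) = Y - (m - m) = Y - 1*0 = Y + 0 = Y)
1/((x(-6, -20) - 329) - 691) = 1/((-20 - 329) - 691) = 1/(-349 - 691) = 1/(-1040) = -1/1040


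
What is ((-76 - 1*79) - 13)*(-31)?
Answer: 5208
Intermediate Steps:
((-76 - 1*79) - 13)*(-31) = ((-76 - 79) - 13)*(-31) = (-155 - 13)*(-31) = -168*(-31) = 5208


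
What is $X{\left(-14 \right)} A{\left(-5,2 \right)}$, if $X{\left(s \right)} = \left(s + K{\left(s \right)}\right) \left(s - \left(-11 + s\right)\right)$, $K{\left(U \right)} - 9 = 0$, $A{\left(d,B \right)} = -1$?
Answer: $55$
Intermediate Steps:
$K{\left(U \right)} = 9$ ($K{\left(U \right)} = 9 + 0 = 9$)
$X{\left(s \right)} = 99 + 11 s$ ($X{\left(s \right)} = \left(s + 9\right) \left(s - \left(-11 + s\right)\right) = \left(9 + s\right) 11 = 99 + 11 s$)
$X{\left(-14 \right)} A{\left(-5,2 \right)} = \left(99 + 11 \left(-14\right)\right) \left(-1\right) = \left(99 - 154\right) \left(-1\right) = \left(-55\right) \left(-1\right) = 55$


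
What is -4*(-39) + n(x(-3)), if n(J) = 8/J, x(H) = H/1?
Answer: 460/3 ≈ 153.33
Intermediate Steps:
x(H) = H (x(H) = H*1 = H)
-4*(-39) + n(x(-3)) = -4*(-39) + 8/(-3) = 156 + 8*(-⅓) = 156 - 8/3 = 460/3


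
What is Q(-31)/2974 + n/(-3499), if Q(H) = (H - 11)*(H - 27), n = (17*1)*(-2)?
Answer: 4312340/5203013 ≈ 0.82882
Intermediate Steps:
n = -34 (n = 17*(-2) = -34)
Q(H) = (-27 + H)*(-11 + H) (Q(H) = (-11 + H)*(-27 + H) = (-27 + H)*(-11 + H))
Q(-31)/2974 + n/(-3499) = (297 + (-31)² - 38*(-31))/2974 - 34/(-3499) = (297 + 961 + 1178)*(1/2974) - 34*(-1/3499) = 2436*(1/2974) + 34/3499 = 1218/1487 + 34/3499 = 4312340/5203013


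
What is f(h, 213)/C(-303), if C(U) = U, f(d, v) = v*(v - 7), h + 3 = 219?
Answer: -14626/101 ≈ -144.81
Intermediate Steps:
h = 216 (h = -3 + 219 = 216)
f(d, v) = v*(-7 + v)
f(h, 213)/C(-303) = (213*(-7 + 213))/(-303) = (213*206)*(-1/303) = 43878*(-1/303) = -14626/101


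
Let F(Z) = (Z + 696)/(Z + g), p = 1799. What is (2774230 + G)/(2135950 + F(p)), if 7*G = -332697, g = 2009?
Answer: 10383280672/8133700095 ≈ 1.2766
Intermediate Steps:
G = -332697/7 (G = (⅐)*(-332697) = -332697/7 ≈ -47528.)
F(Z) = (696 + Z)/(2009 + Z) (F(Z) = (Z + 696)/(Z + 2009) = (696 + Z)/(2009 + Z))
(2774230 + G)/(2135950 + F(p)) = (2774230 - 332697/7)/(2135950 + (696 + 1799)/(2009 + 1799)) = 19086913/(7*(2135950 + 2495/3808)) = 19086913/(7*(8133700095/3808)) = (19086913/7)*(3808/8133700095) = 10383280672/8133700095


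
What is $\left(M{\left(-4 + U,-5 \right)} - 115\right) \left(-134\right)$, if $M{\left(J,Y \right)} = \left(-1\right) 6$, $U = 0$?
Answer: $16214$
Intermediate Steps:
$M{\left(J,Y \right)} = -6$
$\left(M{\left(-4 + U,-5 \right)} - 115\right) \left(-134\right) = \left(-6 - 115\right) \left(-134\right) = \left(-121\right) \left(-134\right) = 16214$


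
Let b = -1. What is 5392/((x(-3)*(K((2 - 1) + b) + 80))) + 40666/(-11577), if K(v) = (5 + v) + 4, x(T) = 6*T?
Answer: -21261686/3091059 ≈ -6.8784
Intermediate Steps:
K(v) = 9 + v
5392/((x(-3)*(K((2 - 1) + b) + 80))) + 40666/(-11577) = 5392/(((6*(-3))*((9 + ((2 - 1) - 1)) + 80))) + 40666/(-11577) = 5392/((-18*((9 + (1 - 1)) + 80))) + 40666*(-1/11577) = 5392/((-18*((9 + 0) + 80))) - 40666/11577 = 5392/((-18*(9 + 80))) - 40666/11577 = 5392/((-18*89)) - 40666/11577 = 5392/(-1602) - 40666/11577 = 5392*(-1/1602) - 40666/11577 = -2696/801 - 40666/11577 = -21261686/3091059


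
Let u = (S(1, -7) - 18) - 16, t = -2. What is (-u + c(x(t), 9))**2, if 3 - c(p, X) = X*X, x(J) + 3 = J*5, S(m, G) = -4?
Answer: 1600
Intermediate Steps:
x(J) = -3 + 5*J (x(J) = -3 + J*5 = -3 + 5*J)
c(p, X) = 3 - X**2 (c(p, X) = 3 - X*X = 3 - X**2)
u = -38 (u = (-4 - 18) - 16 = -22 - 16 = -38)
(-u + c(x(t), 9))**2 = (-1*(-38) + (3 - 1*9**2))**2 = (38 + (3 - 1*81))**2 = (38 + (3 - 81))**2 = (38 - 78)**2 = (-40)**2 = 1600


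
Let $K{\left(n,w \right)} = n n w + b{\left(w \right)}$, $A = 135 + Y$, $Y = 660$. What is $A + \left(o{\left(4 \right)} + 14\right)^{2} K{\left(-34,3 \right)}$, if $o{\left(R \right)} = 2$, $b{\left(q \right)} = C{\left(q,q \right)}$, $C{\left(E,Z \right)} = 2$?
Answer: $889115$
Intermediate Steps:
$b{\left(q \right)} = 2$
$A = 795$ ($A = 135 + 660 = 795$)
$K{\left(n,w \right)} = 2 + w n^{2}$ ($K{\left(n,w \right)} = n n w + 2 = n^{2} w + 2 = w n^{2} + 2 = 2 + w n^{2}$)
$A + \left(o{\left(4 \right)} + 14\right)^{2} K{\left(-34,3 \right)} = 795 + \left(2 + 14\right)^{2} \left(2 + 3 \left(-34\right)^{2}\right) = 795 + 16^{2} \left(2 + 3 \cdot 1156\right) = 795 + 256 \left(2 + 3468\right) = 795 + 256 \cdot 3470 = 795 + 888320 = 889115$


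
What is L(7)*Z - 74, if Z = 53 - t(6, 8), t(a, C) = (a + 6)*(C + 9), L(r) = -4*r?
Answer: 4154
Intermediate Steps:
t(a, C) = (6 + a)*(9 + C)
Z = -151 (Z = 53 - (54 + 6*8 + 9*6 + 8*6) = 53 - (54 + 48 + 54 + 48) = 53 - 1*204 = 53 - 204 = -151)
L(7)*Z - 74 = -4*7*(-151) - 74 = -28*(-151) - 74 = 4228 - 74 = 4154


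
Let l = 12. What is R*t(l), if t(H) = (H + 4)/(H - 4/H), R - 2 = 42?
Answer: 2112/35 ≈ 60.343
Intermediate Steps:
R = 44 (R = 2 + 42 = 44)
t(H) = (4 + H)/(H - 4/H)
R*t(l) = 44*(12*(4 + 12)/(-4 + 12²)) = 44*(12*16/(-4 + 144)) = 44*(12*16/140) = 44*(12*(1/140)*16) = 44*(48/35) = 2112/35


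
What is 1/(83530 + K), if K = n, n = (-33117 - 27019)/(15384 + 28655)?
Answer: 44039/3678517534 ≈ 1.1972e-5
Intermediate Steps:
n = -60136/44039 ≈ -1.3655
K = -60136/44039 ≈ -1.3655
1/(83530 + K) = 1/(83530 - 60136/44039) = 1/(3678517534/44039) = 44039/3678517534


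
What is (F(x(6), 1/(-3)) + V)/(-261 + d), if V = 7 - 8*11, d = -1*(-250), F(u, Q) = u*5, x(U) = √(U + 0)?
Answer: 81/11 - 5*√6/11 ≈ 6.2502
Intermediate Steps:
x(U) = √U
F(u, Q) = 5*u
d = 250
V = -81 (V = 7 - 88 = -81)
(F(x(6), 1/(-3)) + V)/(-261 + d) = (5*√6 - 81)/(-261 + 250) = (-81 + 5*√6)/(-11) = (-81 + 5*√6)*(-1/11) = 81/11 - 5*√6/11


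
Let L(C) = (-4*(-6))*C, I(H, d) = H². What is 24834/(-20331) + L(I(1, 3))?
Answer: 154370/6777 ≈ 22.779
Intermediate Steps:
L(C) = 24*C
24834/(-20331) + L(I(1, 3)) = 24834/(-20331) + 24*1² = 24834*(-1/20331) + 24*1 = -8278/6777 + 24 = 154370/6777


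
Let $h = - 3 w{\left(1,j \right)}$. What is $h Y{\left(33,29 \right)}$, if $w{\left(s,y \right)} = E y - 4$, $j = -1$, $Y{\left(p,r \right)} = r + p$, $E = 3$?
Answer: $1302$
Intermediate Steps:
$Y{\left(p,r \right)} = p + r$
$w{\left(s,y \right)} = -4 + 3 y$ ($w{\left(s,y \right)} = 3 y - 4 = -4 + 3 y$)
$h = 21$ ($h = - 3 \left(-4 + 3 \left(-1\right)\right) = - 3 \left(-4 - 3\right) = \left(-3\right) \left(-7\right) = 21$)
$h Y{\left(33,29 \right)} = 21 \left(33 + 29\right) = 21 \cdot 62 = 1302$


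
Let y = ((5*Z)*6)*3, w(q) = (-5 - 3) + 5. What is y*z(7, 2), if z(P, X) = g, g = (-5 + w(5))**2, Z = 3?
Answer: 17280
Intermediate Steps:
w(q) = -3 (w(q) = -8 + 5 = -3)
g = 64 (g = (-5 - 3)**2 = (-8)**2 = 64)
z(P, X) = 64
y = 270 (y = ((5*3)*6)*3 = (15*6)*3 = 90*3 = 270)
y*z(7, 2) = 270*64 = 17280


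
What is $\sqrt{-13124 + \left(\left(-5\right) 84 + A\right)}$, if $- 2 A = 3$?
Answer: $\frac{i \sqrt{54182}}{2} \approx 116.39 i$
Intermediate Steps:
$A = - \frac{3}{2}$ ($A = \left(- \frac{1}{2}\right) 3 = - \frac{3}{2} \approx -1.5$)
$\sqrt{-13124 + \left(\left(-5\right) 84 + A\right)} = \sqrt{-13124 - \frac{843}{2}} = \sqrt{- \frac{27091}{2}} = \frac{i \sqrt{54182}}{2}$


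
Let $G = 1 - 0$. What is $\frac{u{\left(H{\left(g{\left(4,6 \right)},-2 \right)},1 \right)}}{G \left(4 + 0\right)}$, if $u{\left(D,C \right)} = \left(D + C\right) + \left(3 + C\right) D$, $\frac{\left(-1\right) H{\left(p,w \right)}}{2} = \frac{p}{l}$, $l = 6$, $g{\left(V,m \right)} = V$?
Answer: $- \frac{17}{12} \approx -1.4167$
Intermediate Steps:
$G = 1$ ($G = 1 + 0 = 1$)
$H{\left(p,w \right)} = - \frac{p}{3}$ ($H{\left(p,w \right)} = - 2 \frac{p}{6} = - \frac{p}{3}$)
$u{\left(D,C \right)} = C + D + D \left(3 + C\right)$ ($u{\left(D,C \right)} = \left(C + D\right) + D \left(3 + C\right) = C + D + D \left(3 + C\right)$)
$\frac{u{\left(H{\left(g{\left(4,6 \right)},-2 \right)},1 \right)}}{G \left(4 + 0\right)} = \frac{1 + 4 \left(\left(- \frac{1}{3}\right) 4\right) + 1 \left(\left(- \frac{1}{3}\right) 4\right)}{1 \left(4 + 0\right)} = \frac{1 + 4 \left(- \frac{4}{3}\right) + 1 \left(- \frac{4}{3}\right)}{1 \cdot 4} = \frac{1 - \frac{16}{3} - \frac{4}{3}}{4} = \left(- \frac{17}{3}\right) \frac{1}{4} = - \frac{17}{12}$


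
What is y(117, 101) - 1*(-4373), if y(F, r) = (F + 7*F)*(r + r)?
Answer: 193445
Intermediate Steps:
y(F, r) = 16*F*r (y(F, r) = (8*F)*(2*r) = 16*F*r)
y(117, 101) - 1*(-4373) = 16*117*101 - 1*(-4373) = 189072 + 4373 = 193445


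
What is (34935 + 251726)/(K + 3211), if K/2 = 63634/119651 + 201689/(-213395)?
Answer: 1045613407855835/11709302344911 ≈ 89.298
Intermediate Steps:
K = -3015175174/3647560735 (K = 2*(63634/119651 + 201689/(-213395)) = 2*(63634*(1/119651) + 201689*(-1/213395)) = 2*(63634/119651 - 201689/213395) = 2*(-1507587587/3647560735) = -3015175174/3647560735 ≈ -0.82663)
(34935 + 251726)/(K + 3211) = (34935 + 251726)/(-3015175174/3647560735 + 3211) = 286661/(11709302344911/3647560735) = 286661*(3647560735/11709302344911) = 1045613407855835/11709302344911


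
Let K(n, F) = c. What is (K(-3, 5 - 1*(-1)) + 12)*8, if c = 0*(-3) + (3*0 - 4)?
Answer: 64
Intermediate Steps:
c = -4 (c = 0 + (0 - 4) = 0 - 4 = -4)
K(n, F) = -4
(K(-3, 5 - 1*(-1)) + 12)*8 = (-4 + 12)*8 = 8*8 = 64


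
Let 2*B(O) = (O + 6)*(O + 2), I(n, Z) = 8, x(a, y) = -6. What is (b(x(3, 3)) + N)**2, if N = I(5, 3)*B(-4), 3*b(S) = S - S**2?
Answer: 900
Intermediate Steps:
B(O) = (2 + O)*(6 + O)/2 (B(O) = ((O + 6)*(O + 2))/2 = ((6 + O)*(2 + O))/2 = ((2 + O)*(6 + O))/2 = (2 + O)*(6 + O)/2)
b(S) = -S**2/3 + S/3 (b(S) = (S - S**2)/3 = -S**2/3 + S/3)
N = -16 (N = 8*(6 + (1/2)*(-4)**2 + 4*(-4)) = 8*(6 + (1/2)*16 - 16) = 8*(6 + 8 - 16) = 8*(-2) = -16)
(b(x(3, 3)) + N)**2 = ((1/3)*(-6)*(1 - 1*(-6)) - 16)**2 = ((1/3)*(-6)*(1 + 6) - 16)**2 = ((1/3)*(-6)*7 - 16)**2 = (-14 - 16)**2 = (-30)**2 = 900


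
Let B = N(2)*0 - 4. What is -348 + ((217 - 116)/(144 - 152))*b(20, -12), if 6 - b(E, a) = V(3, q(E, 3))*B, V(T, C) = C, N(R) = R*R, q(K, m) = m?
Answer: -2301/4 ≈ -575.25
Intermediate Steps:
N(R) = R²
B = -4 (B = 2²*0 - 4 = 4*0 - 4 = 0 - 4 = -4)
b(E, a) = 18 (b(E, a) = 6 - 3*(-4) = 6 - 1*(-12) = 6 + 12 = 18)
-348 + ((217 - 116)/(144 - 152))*b(20, -12) = -348 + ((217 - 116)/(144 - 152))*18 = -348 + (101/(-8))*18 = -348 + (101*(-⅛))*18 = -348 - 101/8*18 = -348 - 909/4 = -2301/4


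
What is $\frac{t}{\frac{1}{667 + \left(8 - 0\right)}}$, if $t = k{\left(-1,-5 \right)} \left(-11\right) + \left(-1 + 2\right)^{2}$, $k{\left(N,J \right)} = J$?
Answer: $37800$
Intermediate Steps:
$t = 56$ ($t = \left(-5\right) \left(-11\right) + \left(-1 + 2\right)^{2} = 55 + 1^{2} = 55 + 1 = 56$)
$\frac{t}{\frac{1}{667 + \left(8 - 0\right)}} = \frac{56}{\frac{1}{667 + \left(8 - 0\right)}} = \frac{56}{\frac{1}{667 + \left(8 + 0\right)}} = \frac{56}{\frac{1}{667 + 8}} = \frac{56}{\frac{1}{675}} = 56 \frac{1}{\frac{1}{675}} = 56 \cdot 675 = 37800$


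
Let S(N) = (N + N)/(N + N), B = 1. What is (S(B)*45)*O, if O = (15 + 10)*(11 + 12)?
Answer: 25875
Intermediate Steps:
O = 575 (O = 25*23 = 575)
S(N) = 1 (S(N) = (2*N)/((2*N)) = (2*N)*(1/(2*N)) = 1)
(S(B)*45)*O = (1*45)*575 = 45*575 = 25875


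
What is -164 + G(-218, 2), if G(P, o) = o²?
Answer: -160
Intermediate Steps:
-164 + G(-218, 2) = -164 + 2² = -164 + 4 = -160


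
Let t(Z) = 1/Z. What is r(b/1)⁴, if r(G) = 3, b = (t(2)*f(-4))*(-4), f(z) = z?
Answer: 81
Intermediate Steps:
t(Z) = 1/Z
b = 8 (b = (-4/2)*(-4) = ((½)*(-4))*(-4) = -2*(-4) = 8)
r(b/1)⁴ = 3⁴ = 81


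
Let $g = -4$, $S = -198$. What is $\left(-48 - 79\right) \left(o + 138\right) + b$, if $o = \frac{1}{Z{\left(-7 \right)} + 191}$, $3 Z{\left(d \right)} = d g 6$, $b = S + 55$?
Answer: $- \frac{4364370}{247} \approx -17670.0$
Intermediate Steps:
$b = -143$ ($b = -198 + 55 = -143$)
$Z{\left(d \right)} = - 8 d$ ($Z{\left(d \right)} = \frac{d \left(-4\right) 6}{3} = \frac{- 4 d 6}{3} = \frac{\left(-24\right) d}{3} = - 8 d$)
$o = \frac{1}{247}$ ($o = \frac{1}{\left(-8\right) \left(-7\right) + 191} = \frac{1}{56 + 191} = \frac{1}{247} \approx 0.0040486$)
$\left(-48 - 79\right) \left(o + 138\right) + b = \left(-48 - 79\right) \left(\frac{1}{247} + 138\right) - 143 = \left(-48 - 79\right) \frac{34087}{247} - 143 = \left(-127\right) \frac{34087}{247} - 143 = - \frac{4329049}{247} - 143 = - \frac{4364370}{247}$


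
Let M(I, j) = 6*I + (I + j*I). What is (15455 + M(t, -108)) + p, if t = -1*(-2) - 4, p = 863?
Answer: 16520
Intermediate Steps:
t = -2 (t = 2 - 4 = -2)
M(I, j) = 7*I + I*j (M(I, j) = 6*I + (I + I*j) = 7*I + I*j)
(15455 + M(t, -108)) + p = (15455 - 2*(7 - 108)) + 863 = (15455 - 2*(-101)) + 863 = (15455 + 202) + 863 = 15657 + 863 = 16520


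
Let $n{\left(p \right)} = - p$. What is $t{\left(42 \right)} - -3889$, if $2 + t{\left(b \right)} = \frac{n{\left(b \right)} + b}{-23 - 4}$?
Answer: $3887$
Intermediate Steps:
$t{\left(b \right)} = -2$ ($t{\left(b \right)} = -2 + \frac{- b + b}{-23 - 4} = -2 + \frac{0}{-27} = -2 + 0 \left(- \frac{1}{27}\right) = -2 + 0 = -2$)
$t{\left(42 \right)} - -3889 = -2 - -3889 = -2 + 3889 = 3887$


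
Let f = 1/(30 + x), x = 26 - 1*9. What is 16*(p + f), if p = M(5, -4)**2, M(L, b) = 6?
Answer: 27088/47 ≈ 576.34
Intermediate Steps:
x = 17 (x = 26 - 9 = 17)
p = 36 (p = 6**2 = 36)
f = 1/47 (f = 1/(30 + 17) = 1/47 ≈ 0.021277)
16*(p + f) = 16*(36 + 1/47) = 16*(1693/47) = 27088/47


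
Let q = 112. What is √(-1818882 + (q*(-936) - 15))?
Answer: I*√1923729 ≈ 1387.0*I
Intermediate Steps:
√(-1818882 + (q*(-936) - 15)) = √(-1818882 + (112*(-936) - 15)) = √(-1818882 + (-104832 - 15)) = √(-1818882 - 104847) = √(-1923729) = I*√1923729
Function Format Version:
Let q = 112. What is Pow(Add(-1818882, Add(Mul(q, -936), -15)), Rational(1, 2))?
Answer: Mul(I, Pow(1923729, Rational(1, 2))) ≈ Mul(1387.0, I)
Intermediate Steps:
Pow(Add(-1818882, Add(Mul(q, -936), -15)), Rational(1, 2)) = Pow(Add(-1818882, Add(Mul(112, -936), -15)), Rational(1, 2)) = Pow(Add(-1818882, Add(-104832, -15)), Rational(1, 2)) = Pow(Add(-1818882, -104847), Rational(1, 2)) = Pow(-1923729, Rational(1, 2)) = Mul(I, Pow(1923729, Rational(1, 2)))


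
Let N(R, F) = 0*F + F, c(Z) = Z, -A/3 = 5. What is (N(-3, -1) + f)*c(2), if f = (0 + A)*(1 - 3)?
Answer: 58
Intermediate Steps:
A = -15 (A = -3*5 = -15)
f = 30 (f = (0 - 15)*(1 - 3) = -15*(-2) = 30)
N(R, F) = F (N(R, F) = 0 + F = F)
(N(-3, -1) + f)*c(2) = (-1 + 30)*2 = 29*2 = 58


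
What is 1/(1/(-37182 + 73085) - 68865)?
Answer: -35903/2472460094 ≈ -1.4521e-5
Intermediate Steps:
1/(1/(-37182 + 73085) - 68865) = 1/(1/35903 - 68865) = 1/(-2472460094/35903) = -35903/2472460094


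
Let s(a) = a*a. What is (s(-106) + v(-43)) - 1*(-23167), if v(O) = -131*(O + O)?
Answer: 45669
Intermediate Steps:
v(O) = -262*O
s(a) = a²
(s(-106) + v(-43)) - 1*(-23167) = ((-106)² - 262*(-43)) - 1*(-23167) = (11236 + 11266) + 23167 = 22502 + 23167 = 45669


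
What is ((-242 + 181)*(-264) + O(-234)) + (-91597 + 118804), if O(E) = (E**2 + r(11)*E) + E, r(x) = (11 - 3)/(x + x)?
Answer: 1075227/11 ≈ 97748.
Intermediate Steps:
r(x) = 4/x (r(x) = 8/((2*x)) = 8*(1/(2*x)) = 4/x)
O(E) = E**2 + 15*E/11 (O(E) = (E**2 + (4/11)*E) + E = (E**2 + (4*(1/11))*E) + E = (E**2 + 4*E/11) + E = E**2 + 15*E/11)
((-242 + 181)*(-264) + O(-234)) + (-91597 + 118804) = ((-242 + 181)*(-264) + (1/11)*(-234)*(15 + 11*(-234))) + (-91597 + 118804) = (-61*(-264) + (1/11)*(-234)*(15 - 2574)) + 27207 = (16104 + (1/11)*(-234)*(-2559)) + 27207 = (16104 + 598806/11) + 27207 = 775950/11 + 27207 = 1075227/11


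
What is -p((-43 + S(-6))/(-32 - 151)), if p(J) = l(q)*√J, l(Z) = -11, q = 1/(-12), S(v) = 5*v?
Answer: 11*√13359/183 ≈ 6.9475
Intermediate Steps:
q = -1/12 ≈ -0.083333
p(J) = -11*√J
-p((-43 + S(-6))/(-32 - 151)) = -(-11)*√((-43 + 5*(-6))/(-32 - 151)) = -(-11)*√((-43 - 30)/(-183)) = -(-11)*√(-73*(-1/183)) = -(-11)*√(73/183) = -(-11)*√13359/183 = 11*√13359/183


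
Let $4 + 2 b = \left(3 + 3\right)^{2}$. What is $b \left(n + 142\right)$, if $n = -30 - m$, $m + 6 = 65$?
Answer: $848$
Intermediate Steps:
$m = 59$ ($m = -6 + 65 = 59$)
$n = -89$ ($n = -30 - 59 = -89$)
$b = 16$ ($b = -2 + \frac{\left(3 + 3\right)^{2}}{2} = -2 + \frac{6^{2}}{2} = -2 + \frac{1}{2} \cdot 36 = -2 + 18 = 16$)
$b \left(n + 142\right) = 16 \left(-89 + 142\right) = 16 \cdot 53 = 848$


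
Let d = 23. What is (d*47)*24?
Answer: 25944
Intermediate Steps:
(d*47)*24 = (23*47)*24 = 1081*24 = 25944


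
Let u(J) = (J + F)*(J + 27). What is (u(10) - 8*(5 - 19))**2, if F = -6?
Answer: 67600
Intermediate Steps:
u(J) = (-6 + J)*(27 + J) (u(J) = (J - 6)*(J + 27) = (-6 + J)*(27 + J))
(u(10) - 8*(5 - 19))**2 = ((-162 + 10**2 + 21*10) - 8*(5 - 19))**2 = ((-162 + 100 + 210) - 8*(-14))**2 = (148 + 112)**2 = 260**2 = 67600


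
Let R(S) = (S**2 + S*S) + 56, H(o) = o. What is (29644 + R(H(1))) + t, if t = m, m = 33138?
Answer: 62840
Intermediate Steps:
t = 33138
R(S) = 56 + 2*S**2 (R(S) = (S**2 + S**2) + 56 = 2*S**2 + 56 = 56 + 2*S**2)
(29644 + R(H(1))) + t = (29644 + (56 + 2*1**2)) + 33138 = (29644 + (56 + 2*1)) + 33138 = (29644 + (56 + 2)) + 33138 = (29644 + 58) + 33138 = 29702 + 33138 = 62840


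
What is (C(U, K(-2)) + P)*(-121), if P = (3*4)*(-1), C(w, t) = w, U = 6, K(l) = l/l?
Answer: 726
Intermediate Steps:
K(l) = 1
P = -12 (P = 12*(-1) = -12)
(C(U, K(-2)) + P)*(-121) = (6 - 12)*(-121) = -6*(-121) = 726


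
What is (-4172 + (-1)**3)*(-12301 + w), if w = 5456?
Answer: 28564185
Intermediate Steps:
(-4172 + (-1)**3)*(-12301 + w) = (-4172 + (-1)**3)*(-12301 + 5456) = (-4172 - 1)*(-6845) = -4173*(-6845) = 28564185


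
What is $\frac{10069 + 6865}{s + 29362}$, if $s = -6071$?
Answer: $\frac{16934}{23291} \approx 0.72706$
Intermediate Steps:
$\frac{10069 + 6865}{s + 29362} = \frac{10069 + 6865}{-6071 + 29362} = \frac{16934}{23291}$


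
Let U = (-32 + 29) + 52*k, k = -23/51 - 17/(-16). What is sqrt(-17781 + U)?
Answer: I*sqrt(184693899)/102 ≈ 133.24*I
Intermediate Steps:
k = 499/816 (k = -23*1/51 - 17*(-1/16) = -23/51 + 17/16 = 499/816 ≈ 0.61152)
U = 5875/204 (U = (-32 + 29) + 52*(499/816) = -3 + 6487/204 = 5875/204 ≈ 28.799)
sqrt(-17781 + U) = sqrt(-17781 + 5875/204) = sqrt(-3621449/204) = I*sqrt(184693899)/102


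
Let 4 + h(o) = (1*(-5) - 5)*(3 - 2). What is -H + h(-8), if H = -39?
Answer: 25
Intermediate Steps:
h(o) = -14 (h(o) = -4 + (1*(-5) - 5)*(3 - 2) = -4 + (-5 - 5)*1 = -4 - 10*1 = -4 - 10 = -14)
-H + h(-8) = -1*(-39) - 14 = 39 - 14 = 25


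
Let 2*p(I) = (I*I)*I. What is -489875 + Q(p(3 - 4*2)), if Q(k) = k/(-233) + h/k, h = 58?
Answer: -28535257181/58250 ≈ -4.8988e+5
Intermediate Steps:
p(I) = I**3/2 (p(I) = ((I*I)*I)/2 = (I**2*I)/2 = I**3/2)
Q(k) = 58/k - k/233 (Q(k) = k/(-233) + 58/k = k*(-1/233) + 58/k = -k/233 + 58/k = 58/k - k/233)
-489875 + Q(p(3 - 4*2)) = -489875 + (58/(((3 - 4*2)**3/2)) - (3 - 4*2)**3/466) = -489875 + (58/(((3 - 8)**3/2)) - (3 - 8)**3/466) = -489875 + (58/(((1/2)*(-5)**3)) - (-5)**3/466) = -489875 + (58/(((1/2)*(-125))) - (-125)/466) = -489875 + (58/(-125/2) - 1/233*(-125/2)) = -489875 + (58*(-2/125) + 125/466) = -489875 + (-116/125 + 125/466) = -489875 - 38431/58250 = -28535257181/58250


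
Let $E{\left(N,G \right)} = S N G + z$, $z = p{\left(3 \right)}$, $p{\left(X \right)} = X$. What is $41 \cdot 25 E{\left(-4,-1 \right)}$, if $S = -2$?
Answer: $-5125$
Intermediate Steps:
$z = 3$
$E{\left(N,G \right)} = 3 - 2 G N$ ($E{\left(N,G \right)} = - 2 N G + 3 = - 2 G N + 3 = 3 - 2 G N$)
$41 \cdot 25 E{\left(-4,-1 \right)} = 41 \cdot 25 \left(3 - \left(-2\right) \left(-4\right)\right) = 1025 \left(3 - 8\right) = 1025 \left(-5\right) = -5125$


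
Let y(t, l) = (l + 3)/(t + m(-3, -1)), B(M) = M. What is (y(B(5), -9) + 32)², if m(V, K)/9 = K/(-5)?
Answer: 279841/289 ≈ 968.31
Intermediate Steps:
m(V, K) = -9*K/5 (m(V, K) = 9*(K/(-5)) = 9*(K*(-⅕)) = 9*(-K/5) = -9*K/5)
y(t, l) = (3 + l)/(9/5 + t) (y(t, l) = (l + 3)/(t - 9/5*(-1)) = (3 + l)/(t + 9/5) = (3 + l)/(9/5 + t))
(y(B(5), -9) + 32)² = (5*(3 - 9)/(9 + 5*5) + 32)² = (5*(-6)/(9 + 25) + 32)² = (5*(-6)/34 + 32)² = (5*(1/34)*(-6) + 32)² = (-15/17 + 32)² = (529/17)² = 279841/289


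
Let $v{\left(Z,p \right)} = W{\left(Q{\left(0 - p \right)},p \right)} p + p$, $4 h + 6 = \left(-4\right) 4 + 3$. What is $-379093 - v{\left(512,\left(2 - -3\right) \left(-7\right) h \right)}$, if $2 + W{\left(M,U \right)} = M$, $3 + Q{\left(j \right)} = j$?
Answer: $- \frac{5612623}{16} \approx -3.5079 \cdot 10^{5}$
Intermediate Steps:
$Q{\left(j \right)} = -3 + j$
$h = - \frac{19}{4}$ ($h = - \frac{3}{2} + \frac{\left(-4\right) 4 + 3}{4} = - \frac{3}{2} + \frac{-16 + 3}{4} = - \frac{3}{2} + \frac{1}{4} \left(-13\right) = - \frac{3}{2} - \frac{13}{4} = - \frac{19}{4} \approx -4.75$)
$W{\left(M,U \right)} = -2 + M$
$v{\left(Z,p \right)} = p + p \left(-5 - p\right)$ ($v{\left(Z,p \right)} = \left(-2 + \left(-3 + \left(0 - p\right)\right)\right) p + p = \left(-2 - \left(3 + p\right)\right) p + p = \left(-5 - p\right) p + p = p \left(-5 - p\right) + p = p + p \left(-5 - p\right)$)
$-379093 - v{\left(512,\left(2 - -3\right) \left(-7\right) h \right)} = -379093 - - \left(2 - -3\right) \left(-7\right) \left(- \frac{19}{4}\right) \left(4 + \left(2 - -3\right) \left(-7\right) \left(- \frac{19}{4}\right)\right) = -379093 - - \left(2 + 3\right) \left(-7\right) \left(- \frac{19}{4}\right) \left(4 + \left(2 + 3\right) \left(-7\right) \left(- \frac{19}{4}\right)\right) = -379093 - - 5 \left(-7\right) \left(- \frac{19}{4}\right) \left(4 + 5 \left(-7\right) \left(- \frac{19}{4}\right)\right) = -379093 - - \left(-35\right) \left(- \frac{19}{4}\right) \left(4 - - \frac{665}{4}\right) = -379093 - \left(-1\right) \frac{665}{4} \left(4 + \frac{665}{4}\right) = -379093 - \left(-1\right) \frac{665}{4} \cdot \frac{681}{4} = -379093 - - \frac{452865}{16} = -379093 + \frac{452865}{16} = - \frac{5612623}{16}$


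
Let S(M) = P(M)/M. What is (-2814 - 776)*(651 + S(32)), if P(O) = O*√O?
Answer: -2337090 - 14360*√2 ≈ -2.3574e+6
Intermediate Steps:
P(O) = O^(3/2)
S(M) = √M (S(M) = M^(3/2)/M = √M)
(-2814 - 776)*(651 + S(32)) = (-2814 - 776)*(651 + √32) = -3590*(651 + 4*√2) = -2337090 - 14360*√2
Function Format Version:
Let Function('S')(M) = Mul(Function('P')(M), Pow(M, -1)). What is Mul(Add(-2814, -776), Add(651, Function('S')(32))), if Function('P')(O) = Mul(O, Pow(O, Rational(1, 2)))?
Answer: Add(-2337090, Mul(-14360, Pow(2, Rational(1, 2)))) ≈ -2.3574e+6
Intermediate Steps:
Function('P')(O) = Pow(O, Rational(3, 2))
Function('S')(M) = Pow(M, Rational(1, 2)) (Function('S')(M) = Mul(Pow(M, Rational(3, 2)), Pow(M, -1)) = Pow(M, Rational(1, 2)))
Mul(Add(-2814, -776), Add(651, Function('S')(32))) = Mul(Add(-2814, -776), Add(651, Pow(32, Rational(1, 2)))) = Mul(-3590, Add(651, Mul(4, Pow(2, Rational(1, 2))))) = Add(-2337090, Mul(-14360, Pow(2, Rational(1, 2))))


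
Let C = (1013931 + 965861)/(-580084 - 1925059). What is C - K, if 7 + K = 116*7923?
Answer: -2302381210515/2505143 ≈ -9.1906e+5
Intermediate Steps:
K = 919061 (K = -7 + 116*7923 = -7 + 919068 = 919061)
C = -1979792/2505143 (C = 1979792/(-2505143) = 1979792*(-1/2505143) = -1979792/2505143 ≈ -0.79029)
C - K = -1979792/2505143 - 1*919061 = -1979792/2505143 - 919061 = -2302381210515/2505143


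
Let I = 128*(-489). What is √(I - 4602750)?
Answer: I*√4665342 ≈ 2159.9*I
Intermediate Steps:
I = -62592
√(I - 4602750) = √(-62592 - 4602750) = √(-4665342) = I*√4665342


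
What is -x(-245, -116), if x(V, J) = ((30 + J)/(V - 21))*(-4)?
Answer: 172/133 ≈ 1.2932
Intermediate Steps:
x(V, J) = -4*(30 + J)/(-21 + V) (x(V, J) = ((30 + J)/(-21 + V))*(-4) = -4*(30 + J)/(-21 + V))
-x(-245, -116) = -4*(-30 - 1*(-116))/(-21 - 245) = -4*(-30 + 116)/(-266) = -4*(-1)*86/266 = -1*(-172/133) = 172/133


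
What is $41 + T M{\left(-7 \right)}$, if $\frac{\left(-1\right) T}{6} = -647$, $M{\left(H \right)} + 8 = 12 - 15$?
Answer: $-42661$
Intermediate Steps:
$M{\left(H \right)} = -11$ ($M{\left(H \right)} = -8 + \left(12 - 15\right) = -8 - 3 = -11$)
$T = 3882$ ($T = \left(-6\right) \left(-647\right) = 3882$)
$41 + T M{\left(-7 \right)} = 41 + 3882 \left(-11\right) = 41 - 42702 = -42661$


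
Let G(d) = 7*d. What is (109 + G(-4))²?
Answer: 6561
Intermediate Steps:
(109 + G(-4))² = (109 + 7*(-4))² = (109 - 28)² = 81² = 6561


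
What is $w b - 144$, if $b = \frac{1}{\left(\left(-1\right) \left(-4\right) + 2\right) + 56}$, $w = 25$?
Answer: $- \frac{8903}{62} \approx -143.6$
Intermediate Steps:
$b = \frac{1}{62}$ ($b = \frac{1}{\left(4 + 2\right) + 56} = \frac{1}{6 + 56} = \frac{1}{62} \approx 0.016129$)
$w b - 144 = 25 \cdot \frac{1}{62} - 144 = \frac{25}{62} - 144 = - \frac{8903}{62}$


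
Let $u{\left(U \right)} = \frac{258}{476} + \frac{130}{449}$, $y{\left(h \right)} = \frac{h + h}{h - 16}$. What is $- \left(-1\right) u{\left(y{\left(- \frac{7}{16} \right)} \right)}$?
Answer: $\frac{88861}{106862} \approx 0.83155$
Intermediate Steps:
$y{\left(h \right)} = \frac{2 h}{-16 + h}$
$u{\left(U \right)} = \frac{88861}{106862}$ ($u{\left(U \right)} = 258 \cdot \frac{1}{476} + 130 \cdot \frac{1}{449} = \frac{129}{238} + \frac{130}{449} = \frac{88861}{106862}$)
$- \left(-1\right) u{\left(y{\left(- \frac{7}{16} \right)} \right)} = - \frac{\left(-1\right) 88861}{106862} = \left(-1\right) \left(- \frac{88861}{106862}\right) = \frac{88861}{106862}$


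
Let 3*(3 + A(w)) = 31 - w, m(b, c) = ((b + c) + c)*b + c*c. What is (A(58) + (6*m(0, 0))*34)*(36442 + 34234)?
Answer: -848112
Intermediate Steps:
m(b, c) = c**2 + b*(b + 2*c) (m(b, c) = (b + 2*c)*b + c**2 = b*(b + 2*c) + c**2 = c**2 + b*(b + 2*c))
A(w) = 22/3 - w/3 (A(w) = -3 + (31 - w)/3 = -3 + (31/3 - w/3) = 22/3 - w/3)
(A(58) + (6*m(0, 0))*34)*(36442 + 34234) = ((22/3 - 1/3*58) + (6*(0**2 + 0**2 + 2*0*0))*34)*(36442 + 34234) = ((22/3 - 58/3) + (6*(0 + 0 + 0))*34)*70676 = (-12 + (6*0)*34)*70676 = (-12 + 0*34)*70676 = (-12 + 0)*70676 = -12*70676 = -848112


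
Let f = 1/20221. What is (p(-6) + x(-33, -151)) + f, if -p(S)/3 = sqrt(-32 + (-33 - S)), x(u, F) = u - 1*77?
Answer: -2224309/20221 - 3*I*sqrt(59) ≈ -110.0 - 23.043*I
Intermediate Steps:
x(u, F) = -77 + u (x(u, F) = u - 77 = -77 + u)
p(S) = -3*sqrt(-65 - S) (p(S) = -3*sqrt(-32 + (-33 - S)) = -3*sqrt(-65 - S))
f = 1/20221 ≈ 4.9454e-5
(p(-6) + x(-33, -151)) + f = (-3*sqrt(-65 - 1*(-6)) + (-77 - 33)) + 1/20221 = (-3*sqrt(-65 + 6) - 110) + 1/20221 = (-3*I*sqrt(59) - 110) + 1/20221 = (-110 - 3*I*sqrt(59)) + 1/20221 = -2224309/20221 - 3*I*sqrt(59)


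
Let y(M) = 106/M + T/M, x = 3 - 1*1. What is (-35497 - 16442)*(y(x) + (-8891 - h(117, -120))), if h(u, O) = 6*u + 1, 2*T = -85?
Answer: 1986614811/4 ≈ 4.9665e+8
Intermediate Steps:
T = -85/2 (T = (½)*(-85) = -85/2 ≈ -42.500)
x = 2 (x = 3 - 1 = 2)
y(M) = 127/(2*M) (y(M) = 106/M - 85/(2*M) = 127/(2*M))
h(u, O) = 1 + 6*u
(-35497 - 16442)*(y(x) + (-8891 - h(117, -120))) = (-35497 - 16442)*((127/2)/2 + (-8891 - (1 + 6*117))) = -51939*((127/2)*(½) + (-8891 - (1 + 702))) = -51939*(127/4 + (-8891 - 1*703)) = -51939*(127/4 + (-8891 - 703)) = -51939*(127/4 - 9594) = -51939*(-38249/4) = 1986614811/4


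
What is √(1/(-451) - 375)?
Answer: I*√76275826/451 ≈ 19.365*I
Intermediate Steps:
√(1/(-451) - 375) = √(-1/451 - 375) = √(-169126/451) = I*√76275826/451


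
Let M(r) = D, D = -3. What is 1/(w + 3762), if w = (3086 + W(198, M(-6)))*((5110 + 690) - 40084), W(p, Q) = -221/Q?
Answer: -1/108322250 ≈ -9.2317e-9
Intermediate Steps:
M(r) = -3
w = -108326012 (w = (3086 - 221/(-3))*((5110 + 690) - 40084) = (3086 - 221*(-1/3))*(5800 - 40084) = (3086 + 221/3)*(-34284) = (9479/3)*(-34284) = -108326012)
1/(w + 3762) = 1/(-108326012 + 3762) = 1/(-108322250) = -1/108322250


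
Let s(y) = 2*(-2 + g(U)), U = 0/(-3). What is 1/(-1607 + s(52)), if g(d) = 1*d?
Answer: -1/1611 ≈ -0.00062073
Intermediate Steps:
U = 0 (U = 0*(-⅓) = 0)
g(d) = d
s(y) = -4 (s(y) = 2*(-2 + 0) = 2*(-2) = -4)
1/(-1607 + s(52)) = 1/(-1607 - 4) = 1/(-1611) = -1/1611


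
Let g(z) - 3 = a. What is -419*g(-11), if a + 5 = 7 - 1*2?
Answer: -1257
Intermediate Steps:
a = 0 (a = -5 + (7 - 1*2) = -5 + (7 - 2) = -5 + 5 = 0)
g(z) = 3 (g(z) = 3 + 0 = 3)
-419*g(-11) = -419*3 = -1257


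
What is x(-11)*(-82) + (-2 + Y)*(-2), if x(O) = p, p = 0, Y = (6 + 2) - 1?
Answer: -10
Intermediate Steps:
Y = 7 (Y = 8 - 1 = 7)
x(O) = 0
x(-11)*(-82) + (-2 + Y)*(-2) = 0*(-82) + (-2 + 7)*(-2) = 0 + 5*(-2) = 0 - 10 = -10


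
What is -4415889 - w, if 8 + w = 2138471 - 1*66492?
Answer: -6487860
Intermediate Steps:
w = 2071971 (w = -8 + (2138471 - 1*66492) = -8 + (2138471 - 66492) = -8 + 2071979 = 2071971)
-4415889 - w = -4415889 - 1*2071971 = -4415889 - 2071971 = -6487860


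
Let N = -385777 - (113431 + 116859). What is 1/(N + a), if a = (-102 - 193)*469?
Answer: -1/754422 ≈ -1.3255e-6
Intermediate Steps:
N = -616067 (N = -385777 - 1*230290 = -385777 - 230290 = -616067)
a = -138355 (a = -295*469 = -138355)
1/(N + a) = 1/(-616067 - 138355) = 1/(-754422) = -1/754422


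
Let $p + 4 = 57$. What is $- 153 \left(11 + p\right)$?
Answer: $-9792$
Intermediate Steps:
$p = 53$ ($p = -4 + 57 = 53$)
$- 153 \left(11 + p\right) = - 153 \left(11 + 53\right) = \left(-153\right) 64 = -9792$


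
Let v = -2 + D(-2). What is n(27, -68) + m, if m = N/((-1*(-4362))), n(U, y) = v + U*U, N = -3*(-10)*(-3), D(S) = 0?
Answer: 528514/727 ≈ 726.98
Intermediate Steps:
v = -2 (v = -2 + 0 = -2)
N = -90 (N = 30*(-3) = -90)
n(U, y) = -2 + U² (n(U, y) = -2 + U*U = -2 + U²)
m = -15/727 (m = -90/((-1*(-4362))) = -90/4362 = -90*1/4362 = -15/727 ≈ -0.020633)
n(27, -68) + m = (-2 + 27²) - 15/727 = (-2 + 729) - 15/727 = 727 - 15/727 = 528514/727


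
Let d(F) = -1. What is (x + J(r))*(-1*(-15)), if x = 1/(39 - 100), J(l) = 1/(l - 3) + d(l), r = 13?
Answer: -1677/122 ≈ -13.746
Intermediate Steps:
J(l) = -1 + 1/(-3 + l) (J(l) = 1/(l - 3) - 1 = 1/(-3 + l) - 1 = -1 + 1/(-3 + l))
x = -1/61 (x = 1/(-61) = -1/61 ≈ -0.016393)
(x + J(r))*(-1*(-15)) = (-1/61 + (4 - 1*13)/(-3 + 13))*(-1*(-15)) = (-1/61 + (4 - 13)/10)*15 = (-1/61 + (⅒)*(-9))*15 = (-1/61 - 9/10)*15 = -559/610*15 = -1677/122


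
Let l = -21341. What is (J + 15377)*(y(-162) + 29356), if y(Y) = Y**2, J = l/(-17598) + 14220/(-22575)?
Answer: 323492814787480/378357 ≈ 8.5499e+8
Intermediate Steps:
J = 2205043/3783570 (J = -21341/(-17598) + 14220/(-22575) = -21341*(-1/17598) + 14220*(-1/22575) = 21341/17598 - 948/1505 = 2205043/3783570 ≈ 0.58279)
(J + 15377)*(y(-162) + 29356) = (2205043/3783570 + 15377)*((-162)**2 + 29356) = 58182160933*(26244 + 29356)/3783570 = (58182160933/3783570)*55600 = 323492814787480/378357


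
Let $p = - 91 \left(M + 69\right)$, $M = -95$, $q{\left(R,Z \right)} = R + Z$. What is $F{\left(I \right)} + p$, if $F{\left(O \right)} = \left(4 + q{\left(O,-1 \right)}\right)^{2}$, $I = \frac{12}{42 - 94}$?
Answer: $\frac{401150}{169} \approx 2373.7$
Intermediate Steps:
$I = - \frac{3}{13}$ ($I = \frac{12}{42 - 94} = \frac{12}{-52} = 12 \left(- \frac{1}{52}\right) = - \frac{3}{13} \approx -0.23077$)
$F{\left(O \right)} = \left(3 + O\right)^{2}$ ($F{\left(O \right)} = \left(4 + \left(O - 1\right)\right)^{2} = \left(4 + \left(-1 + O\right)\right)^{2} = \left(3 + O\right)^{2}$)
$p = 2366$ ($p = - 91 \left(-95 + 69\right) = \left(-91\right) \left(-26\right) = 2366$)
$F{\left(I \right)} + p = \left(3 - \frac{3}{13}\right)^{2} + 2366 = \left(\frac{36}{13}\right)^{2} + 2366 = \frac{1296}{169} + 2366 = \frac{401150}{169}$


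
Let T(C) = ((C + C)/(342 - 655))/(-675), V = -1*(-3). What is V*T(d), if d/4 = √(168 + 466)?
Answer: 8*√634/70425 ≈ 0.0028603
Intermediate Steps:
V = 3
d = 4*√634 (d = 4*√(168 + 466) = 4*√634 ≈ 100.72)
T(C) = 2*C/211275 (T(C) = ((2*C)/(-313))*(-1/675) = ((2*C)*(-1/313))*(-1/675) = -2*C/313*(-1/675) = 2*C/211275)
V*T(d) = 3*(2*(4*√634)/211275) = 3*(8*√634/211275) = 8*√634/70425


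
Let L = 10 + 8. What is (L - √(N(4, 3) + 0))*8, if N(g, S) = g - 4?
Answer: 144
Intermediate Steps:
N(g, S) = -4 + g
L = 18
(L - √(N(4, 3) + 0))*8 = (18 - √((-4 + 4) + 0))*8 = (18 - √(0 + 0))*8 = (18 - √0)*8 = (18 - 1*0)*8 = (18 + 0)*8 = 18*8 = 144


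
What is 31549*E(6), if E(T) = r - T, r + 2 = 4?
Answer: -126196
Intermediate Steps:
r = 2 (r = -2 + 4 = 2)
E(T) = 2 - T
31549*E(6) = 31549*(2 - 1*6) = 31549*(2 - 6) = 31549*(-4) = -126196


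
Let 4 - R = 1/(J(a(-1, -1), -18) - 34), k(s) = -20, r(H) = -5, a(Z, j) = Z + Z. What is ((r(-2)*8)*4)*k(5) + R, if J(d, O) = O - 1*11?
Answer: 201853/63 ≈ 3204.0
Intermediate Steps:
a(Z, j) = 2*Z
J(d, O) = -11 + O (J(d, O) = O - 11 = -11 + O)
R = 253/63 (R = 4 - 1/((-11 - 18) - 34) = 4 - 1/(-29 - 34) = 4 - 1/(-63) = 4 - 1*(-1/63) = 4 + 1/63 = 253/63 ≈ 4.0159)
((r(-2)*8)*4)*k(5) + R = (-5*8*4)*(-20) + 253/63 = -40*4*(-20) + 253/63 = -160*(-20) + 253/63 = 3200 + 253/63 = 201853/63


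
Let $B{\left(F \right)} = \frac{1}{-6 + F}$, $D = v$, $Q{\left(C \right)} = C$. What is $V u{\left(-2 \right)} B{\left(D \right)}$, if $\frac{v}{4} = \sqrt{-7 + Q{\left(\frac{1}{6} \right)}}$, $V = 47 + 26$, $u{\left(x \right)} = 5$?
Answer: $- \frac{3285}{218} - \frac{365 i \sqrt{246}}{218} \approx -15.069 - 26.261 i$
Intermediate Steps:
$V = 73$
$v = \frac{2 i \sqrt{246}}{3}$ ($v = 4 \sqrt{-7 + \frac{1}{6}} = 4 \sqrt{- \frac{41}{6}} = 4 \frac{i \sqrt{246}}{6} = \frac{2 i \sqrt{246}}{3} \approx 10.456 i$)
$D = \frac{2 i \sqrt{246}}{3} \approx 10.456 i$
$V u{\left(-2 \right)} B{\left(D \right)} = \frac{73 \cdot 5}{-6 + \frac{2 i \sqrt{246}}{3}} = \frac{365}{-6 + \frac{2 i \sqrt{246}}{3}}$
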